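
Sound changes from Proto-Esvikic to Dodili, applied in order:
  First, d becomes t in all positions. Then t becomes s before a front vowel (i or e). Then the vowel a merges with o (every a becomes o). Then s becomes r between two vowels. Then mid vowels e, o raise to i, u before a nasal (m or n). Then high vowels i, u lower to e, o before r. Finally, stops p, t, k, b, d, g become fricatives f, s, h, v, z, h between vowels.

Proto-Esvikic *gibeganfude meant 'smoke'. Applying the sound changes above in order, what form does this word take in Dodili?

Dodili: *gibeganfude
  gibeganfude → gibeganfute   [unconditioned shift]
  gibeganfute → gibeganfuse   [palatalisation]
  gibeganfuse → gibegonfuse   [vowel merger]
  gibegonfuse → gibegonfure   [rhotacism]
  gibegonfure → gibegunfure   [pre-nasal raising]
  gibegunfure → gibegunfore   [pre-rhotic lowering]
  gibegunfore → givehunfore   [intervocalic lenition]
  giving Dodili givehunfore.

givehunfore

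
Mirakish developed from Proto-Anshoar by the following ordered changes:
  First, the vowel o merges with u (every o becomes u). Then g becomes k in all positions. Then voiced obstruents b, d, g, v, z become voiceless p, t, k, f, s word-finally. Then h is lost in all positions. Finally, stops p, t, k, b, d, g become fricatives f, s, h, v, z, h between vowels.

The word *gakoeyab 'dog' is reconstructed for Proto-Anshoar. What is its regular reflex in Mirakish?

kahueyap

Mirakish: *gakoeyab > gakueyab > kakueyab > kakueyap > kahueyap  (by vowel merger, unconditioned shift, final devoicing, intervocalic lenition)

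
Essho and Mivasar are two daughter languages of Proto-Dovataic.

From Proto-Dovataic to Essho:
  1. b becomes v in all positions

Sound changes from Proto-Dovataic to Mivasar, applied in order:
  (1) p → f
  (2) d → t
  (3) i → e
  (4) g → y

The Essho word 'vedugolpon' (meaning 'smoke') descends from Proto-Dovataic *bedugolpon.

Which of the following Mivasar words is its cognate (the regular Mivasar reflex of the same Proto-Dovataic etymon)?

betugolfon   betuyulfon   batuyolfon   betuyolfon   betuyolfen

betuyolfon

Mivasar: *bedugolpon > bedugolfon > betugolfon > betuyolfon  (by unconditioned shift, unconditioned shift, unconditioned shift)
Among the options, 'betuyolfon' alone shows every Mivasar change applied in order.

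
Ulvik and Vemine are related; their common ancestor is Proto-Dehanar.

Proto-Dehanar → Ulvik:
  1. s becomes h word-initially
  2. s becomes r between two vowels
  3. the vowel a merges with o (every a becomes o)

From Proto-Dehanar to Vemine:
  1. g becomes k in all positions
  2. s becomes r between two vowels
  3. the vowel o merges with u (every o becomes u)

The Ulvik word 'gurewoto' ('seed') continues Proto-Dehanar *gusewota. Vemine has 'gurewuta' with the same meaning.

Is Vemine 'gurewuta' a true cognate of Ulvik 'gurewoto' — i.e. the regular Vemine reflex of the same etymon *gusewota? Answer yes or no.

no

Derive the expected Vemine reflex of *gusewota:
Vemine: start from *gusewota.
  rule 1 (unconditioned shift): gusewota → kusewota
  rule 2 (rhotacism): kusewota → kurewota
  rule 3 (vowel merger): kurewota → kurewuta
  ⇒ Vemine kurewuta
The regular Vemine reflex would be 'kurewuta', but the attested form is 'gurewuta'. The correspondence is irregular, so they are not cognates (the Vemine form has a different source).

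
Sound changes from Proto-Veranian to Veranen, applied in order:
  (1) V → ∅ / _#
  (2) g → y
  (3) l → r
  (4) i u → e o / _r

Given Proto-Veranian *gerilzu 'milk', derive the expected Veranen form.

yererz

Veranen: start from *gerilzu.
  rule 1 (apocope): gerilzu → gerilz
  rule 2 (unconditioned shift): gerilz → yerilz
  rule 3 (unconditioned shift): yerilz → yerirz
  rule 4 (pre-rhotic lowering): yerirz → yererz
  ⇒ Veranen yererz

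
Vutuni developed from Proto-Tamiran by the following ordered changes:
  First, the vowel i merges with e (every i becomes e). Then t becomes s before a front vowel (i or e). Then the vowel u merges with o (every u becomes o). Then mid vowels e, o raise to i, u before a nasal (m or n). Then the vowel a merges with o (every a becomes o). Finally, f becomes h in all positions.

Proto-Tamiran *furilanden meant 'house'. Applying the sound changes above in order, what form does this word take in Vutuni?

horelondin

Vutuni: *furilanden
  furilanden → furelanden   [vowel merger]
  furelanden (rule 2 does not apply)
  furelanden → forelanden   [vowel merger]
  forelanden → forelandin   [pre-nasal raising]
  forelandin → forelondin   [vowel merger]
  forelondin → horelondin   [unconditioned shift]
  giving Vutuni horelondin.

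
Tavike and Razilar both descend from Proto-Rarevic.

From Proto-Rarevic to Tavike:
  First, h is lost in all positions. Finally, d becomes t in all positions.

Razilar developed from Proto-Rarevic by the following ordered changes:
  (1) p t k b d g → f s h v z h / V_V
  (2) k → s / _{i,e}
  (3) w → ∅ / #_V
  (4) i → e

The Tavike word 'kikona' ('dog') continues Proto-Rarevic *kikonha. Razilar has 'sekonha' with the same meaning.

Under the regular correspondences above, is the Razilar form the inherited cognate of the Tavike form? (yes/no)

Derive the expected Razilar reflex of *kikonha:
Razilar: *kikonha > kihonha > sihonha > sehonha  (by intervocalic lenition, palatalisation, vowel merger)
The regular Razilar reflex would be 'sehonha', but the attested form is 'sekonha'. The correspondence is irregular, so they are not cognates (the Razilar form has a different source).

no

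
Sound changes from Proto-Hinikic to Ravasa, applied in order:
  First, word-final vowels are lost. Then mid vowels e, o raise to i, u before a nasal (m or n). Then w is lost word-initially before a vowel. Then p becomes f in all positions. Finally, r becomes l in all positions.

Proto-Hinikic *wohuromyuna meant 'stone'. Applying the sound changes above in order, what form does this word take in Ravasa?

Ravasa: *wohuromyuna > wohuromyun > wohurumyun > ohurumyun > ohulumyun  (by apocope, pre-nasal raising, glide loss, unconditioned shift)

ohulumyun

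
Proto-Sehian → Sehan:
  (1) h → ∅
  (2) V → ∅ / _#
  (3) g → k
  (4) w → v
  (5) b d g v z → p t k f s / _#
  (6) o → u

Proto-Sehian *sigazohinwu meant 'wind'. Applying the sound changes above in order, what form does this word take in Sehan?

Sehan: *sigazohinwu > sigazoinwu > sigazoinw > sikazoinw > sikazoinv > sikazoinf > sikazuinf  (by h-loss, apocope, unconditioned shift, unconditioned shift, final devoicing, vowel merger)

sikazuinf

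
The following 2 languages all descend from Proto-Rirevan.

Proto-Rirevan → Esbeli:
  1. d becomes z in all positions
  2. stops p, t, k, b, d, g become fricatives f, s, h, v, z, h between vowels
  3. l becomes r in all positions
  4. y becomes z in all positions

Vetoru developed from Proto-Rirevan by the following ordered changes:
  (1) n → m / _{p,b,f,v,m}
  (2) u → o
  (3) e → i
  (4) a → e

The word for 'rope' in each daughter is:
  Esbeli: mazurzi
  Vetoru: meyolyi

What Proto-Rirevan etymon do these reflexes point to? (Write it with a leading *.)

*mayulyi

Position 6: Esbeli has z, Vetoru has y. Vetoru preserves y here (none of its changes turn any other segment into y), so the proto-segment is *y.
Position 3: Esbeli has z, Vetoru has y. Vetoru preserves y here (none of its changes turn any other segment into y), so the proto-segment is *y.
Position 5: Esbeli has r, Vetoru has l. Vetoru preserves l here (none of its changes turn any other segment into l), so the proto-segment is *l.
Continuing position by position gives *mayulyi; check it forward:
Esbeli: *mayulyi > mayuryi > mazurzi  (by unconditioned shift, unconditioned shift)
Vetoru: *mayulyi
  mayulyi (rule 1 does not apply)
  mayulyi → mayolyi   [vowel merger]
  mayolyi (rule 3 does not apply)
  mayolyi → meyolyi   [vowel merger]
  giving Vetoru meyolyi.
Only *mayulyi yields all of Esbeli mazurzi, Vetoru meyolyi.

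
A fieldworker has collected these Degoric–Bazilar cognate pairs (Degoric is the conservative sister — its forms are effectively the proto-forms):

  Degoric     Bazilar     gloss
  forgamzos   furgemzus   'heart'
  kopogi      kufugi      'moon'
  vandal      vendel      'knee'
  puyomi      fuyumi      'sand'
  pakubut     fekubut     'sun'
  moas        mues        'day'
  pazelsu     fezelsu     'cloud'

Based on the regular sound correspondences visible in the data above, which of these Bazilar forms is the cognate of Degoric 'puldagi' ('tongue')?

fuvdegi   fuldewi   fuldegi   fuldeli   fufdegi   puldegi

fuldegi

puyomi ~ fuyumi — Degoric p corresponds to Bazilar f word-initially before a back vowel.
vandal ~ vendel, pakubut ~ fekubut — Degoric a corresponds to Bazilar e after a consonant, before a consonant other than r, m, n, p, b, f, v.
Applying these to Degoric 'puldagi':
  puldagi → fuldagi   (p→f word-initially before a back vowel)
  fuldagi → fuldegi   (a→e after a consonant, before a consonant other than r, m, n, p, b, f, v)
So the Bazilar cognate is 'fuldegi'.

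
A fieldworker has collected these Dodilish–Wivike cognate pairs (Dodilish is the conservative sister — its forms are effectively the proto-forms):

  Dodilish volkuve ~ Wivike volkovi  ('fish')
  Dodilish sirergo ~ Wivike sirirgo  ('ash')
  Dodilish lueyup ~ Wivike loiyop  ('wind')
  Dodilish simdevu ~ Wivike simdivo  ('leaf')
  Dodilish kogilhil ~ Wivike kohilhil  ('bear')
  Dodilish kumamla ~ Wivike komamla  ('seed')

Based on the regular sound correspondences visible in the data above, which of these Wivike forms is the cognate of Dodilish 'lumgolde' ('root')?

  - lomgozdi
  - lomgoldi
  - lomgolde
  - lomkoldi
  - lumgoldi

lomgoldi

kumamla ~ komamla — Dodilish u corresponds to Wivike o after a consonant, before a nasal.
volkuve ~ volkovi — Dodilish e corresponds to Wivike i word-finally.
Applying these to Dodilish 'lumgolde':
  lumgolde → lomgolde   (u→o after a consonant, before a nasal)
  lomgolde → lomgoldi   (e→i word-finally)
So the Wivike cognate is 'lomgoldi'.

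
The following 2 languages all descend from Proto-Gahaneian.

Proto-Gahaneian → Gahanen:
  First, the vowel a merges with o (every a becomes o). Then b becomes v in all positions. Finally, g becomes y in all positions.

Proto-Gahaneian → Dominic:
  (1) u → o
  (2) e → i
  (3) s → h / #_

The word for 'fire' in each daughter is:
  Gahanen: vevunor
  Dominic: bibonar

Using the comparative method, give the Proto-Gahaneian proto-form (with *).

*bebunar

Position 1: Gahanen has v, Dominic has b. Dominic preserves b here (none of its changes turn any other segment into b), so the proto-segment is *b.
Position 4: Gahanen has u, Dominic has o. Gahanen preserves u here (none of its changes turn any other segment into u), so the proto-segment is *u.
Position 2: Gahanen has e, Dominic has i. Gahanen preserves e here (none of its changes turn any other segment into e), so the proto-segment is *e.
Verify the candidate proto-form against each daughter:
Gahanen: *bebunar > bebunor > vevunor  (by vowel merger, unconditioned shift)
Dominic: *bebunar
  bebunar → bebonar   [vowel merger]
  bebonar → bibonar   [vowel merger]
  bibonar (rule 3 does not apply)
  giving Dominic bibonar.
*bebunar is the unique common source.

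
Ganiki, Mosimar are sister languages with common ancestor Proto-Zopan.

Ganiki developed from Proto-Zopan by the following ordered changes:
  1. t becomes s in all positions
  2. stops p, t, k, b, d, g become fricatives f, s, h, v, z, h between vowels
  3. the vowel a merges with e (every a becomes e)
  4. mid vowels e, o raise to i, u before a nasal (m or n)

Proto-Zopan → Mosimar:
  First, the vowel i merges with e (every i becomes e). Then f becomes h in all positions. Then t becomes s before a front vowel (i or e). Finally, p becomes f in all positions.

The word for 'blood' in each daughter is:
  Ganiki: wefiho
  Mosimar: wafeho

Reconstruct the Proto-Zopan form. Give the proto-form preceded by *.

*wapiho

Position 4: Ganiki has i, Mosimar has e. Taking the neighbouring segments as reconstructed: Ganiki i can only go back to *i; Mosimar e could go back to *e or *i — the one source consistent with every daughter is *i.
Position 3: Ganiki has f, Mosimar has f. In Mosimar, f can only continue *p, so the proto-segment is *p.
Continuing position by position gives *wapiho; check it forward:
Ganiki: start from *wapiho.
  rule 1: no change — wapiho
  rule 2 (intervocalic lenition): wapiho → wafiho
  rule 3 (vowel merger): wafiho → wefiho
  rule 4: no change — wefiho
  ⇒ Ganiki wefiho
Mosimar: *wapiho > wapeho > wafeho  (by vowel merger, unconditioned shift)
*wapiho is the unique common source.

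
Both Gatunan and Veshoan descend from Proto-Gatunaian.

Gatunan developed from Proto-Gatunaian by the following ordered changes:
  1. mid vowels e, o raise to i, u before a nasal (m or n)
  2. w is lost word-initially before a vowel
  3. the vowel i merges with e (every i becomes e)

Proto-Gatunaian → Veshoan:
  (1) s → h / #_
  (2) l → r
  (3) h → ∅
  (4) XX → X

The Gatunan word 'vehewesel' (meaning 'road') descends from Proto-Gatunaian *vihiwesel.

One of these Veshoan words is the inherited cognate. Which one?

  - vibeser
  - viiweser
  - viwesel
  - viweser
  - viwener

viweser

Veshoan: start from *vihiwesel.
  rule 1: no change — vihiwesel
  rule 2 (unconditioned shift): vihiwesel → vihiweser
  rule 3 (h-loss): vihiweser → viiweser
  rule 4 (degemination): viiweser → viweser
  ⇒ Veshoan viweser
The other candidates each miss or misapply at least one Veshoan change.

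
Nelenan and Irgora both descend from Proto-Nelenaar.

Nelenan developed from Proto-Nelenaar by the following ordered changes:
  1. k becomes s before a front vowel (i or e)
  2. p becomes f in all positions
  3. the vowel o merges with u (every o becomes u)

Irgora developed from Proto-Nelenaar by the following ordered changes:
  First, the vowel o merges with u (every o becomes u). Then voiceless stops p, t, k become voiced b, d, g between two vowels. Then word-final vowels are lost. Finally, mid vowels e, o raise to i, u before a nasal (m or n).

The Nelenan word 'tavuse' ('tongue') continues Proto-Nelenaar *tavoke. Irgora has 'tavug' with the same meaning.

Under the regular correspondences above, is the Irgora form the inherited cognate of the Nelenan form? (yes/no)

Derive the expected Irgora reflex of *tavoke:
Irgora: start from *tavoke.
  rule 1 (vowel merger): tavoke → tavuke
  rule 2 (intervocalic voicing): tavuke → tavuge
  rule 3 (apocope): tavuge → tavug
  rule 4: no change — tavug
  ⇒ Irgora tavug
Irgora 'tavug' matches the regular reflex exactly, so the pair is cognate.

yes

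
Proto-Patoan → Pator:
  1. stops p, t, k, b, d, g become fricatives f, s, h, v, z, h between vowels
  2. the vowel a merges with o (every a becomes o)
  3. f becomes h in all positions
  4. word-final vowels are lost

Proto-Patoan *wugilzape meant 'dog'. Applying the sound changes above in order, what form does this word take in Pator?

Pator: *wugilzape > wuhilzafe > wuhilzofe > wuhilzohe > wuhilzoh  (by intervocalic lenition, vowel merger, unconditioned shift, apocope)

wuhilzoh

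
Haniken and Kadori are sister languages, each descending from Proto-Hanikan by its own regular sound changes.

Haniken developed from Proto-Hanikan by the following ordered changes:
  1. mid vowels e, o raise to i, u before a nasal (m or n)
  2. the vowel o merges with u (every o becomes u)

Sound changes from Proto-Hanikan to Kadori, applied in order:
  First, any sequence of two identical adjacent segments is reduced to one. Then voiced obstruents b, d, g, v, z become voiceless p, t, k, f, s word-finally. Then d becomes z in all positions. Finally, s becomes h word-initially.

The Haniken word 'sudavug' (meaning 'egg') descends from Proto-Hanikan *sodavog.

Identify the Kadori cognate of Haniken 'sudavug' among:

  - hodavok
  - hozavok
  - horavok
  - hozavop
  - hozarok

Kadori: *sodavog
  sodavog (rule 1 does not apply)
  sodavog → sodavok   [final devoicing]
  sodavok → sozavok   [unconditioned shift]
  sozavok → hozavok   [debuccalisation]
  giving Kadori hozavok.
Among the options, 'hozavok' alone shows every Kadori change applied in order.

hozavok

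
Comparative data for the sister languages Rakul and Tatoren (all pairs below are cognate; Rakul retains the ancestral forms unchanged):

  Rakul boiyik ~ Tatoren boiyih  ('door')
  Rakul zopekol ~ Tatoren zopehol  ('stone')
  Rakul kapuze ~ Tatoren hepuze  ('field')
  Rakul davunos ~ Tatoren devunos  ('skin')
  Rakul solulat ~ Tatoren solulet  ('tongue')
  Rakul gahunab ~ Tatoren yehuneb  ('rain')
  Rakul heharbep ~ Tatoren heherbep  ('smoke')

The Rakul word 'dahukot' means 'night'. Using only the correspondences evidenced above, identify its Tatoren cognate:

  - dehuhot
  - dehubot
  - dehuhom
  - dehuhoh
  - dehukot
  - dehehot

dehuhot

solulat ~ solulet, gahunab ~ yehuneb — Rakul a corresponds to Tatoren e after a consonant, before a consonant other than r, m, n, p, b, f, v.
zopekol ~ zopehol — Rakul k corresponds to Tatoren h between vowels (before a back vowel).
Applying these to Rakul 'dahukot':
  dahukot → dehukot   (a→e after a consonant, before a consonant other than r, m, n, p, b, f, v)
  dehukot → dehuhot   (k→h between vowels (before a back vowel))
So the Tatoren cognate is 'dehuhot'.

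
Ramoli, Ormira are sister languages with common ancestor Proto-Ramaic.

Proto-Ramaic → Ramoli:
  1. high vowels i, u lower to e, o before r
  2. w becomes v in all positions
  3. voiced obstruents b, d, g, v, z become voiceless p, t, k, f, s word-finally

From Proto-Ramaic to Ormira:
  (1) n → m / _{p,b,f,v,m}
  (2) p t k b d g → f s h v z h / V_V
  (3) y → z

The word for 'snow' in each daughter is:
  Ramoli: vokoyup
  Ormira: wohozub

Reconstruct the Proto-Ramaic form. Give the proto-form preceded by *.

Position 5: Ramoli has y, Ormira has z. Ramoli preserves y here (none of its changes turn any other segment into y), so the proto-segment is *y.
Position 3: Ramoli has k, Ormira has h. Taking the neighbouring segments as reconstructed: Ramoli k can only go back to *k; Ormira h could go back to *k or *g or *h — the one source consistent with every daughter is *k.
This points to *wokoyub. Verify forward in each daughter:
Ramoli: *wokoyub
  wokoyub (rule 1 does not apply)
  wokoyub → vokoyub   [unconditioned shift]
  vokoyub → vokoyup   [final devoicing]
  giving Ramoli vokoyup.
Ormira: *wokoyub > wohoyub > wohozub  (by intervocalic lenition, unconditioned shift)
No other proto-form is consistent with every reflex, so the reconstruction is *wokoyub.

*wokoyub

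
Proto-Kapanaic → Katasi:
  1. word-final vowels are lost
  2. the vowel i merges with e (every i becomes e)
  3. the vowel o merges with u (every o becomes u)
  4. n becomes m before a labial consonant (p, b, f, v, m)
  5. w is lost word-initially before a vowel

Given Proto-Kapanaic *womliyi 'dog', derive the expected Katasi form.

umley

Katasi: *womliyi > womliy > womley > wumley > umley  (by apocope, vowel merger, vowel merger, glide loss)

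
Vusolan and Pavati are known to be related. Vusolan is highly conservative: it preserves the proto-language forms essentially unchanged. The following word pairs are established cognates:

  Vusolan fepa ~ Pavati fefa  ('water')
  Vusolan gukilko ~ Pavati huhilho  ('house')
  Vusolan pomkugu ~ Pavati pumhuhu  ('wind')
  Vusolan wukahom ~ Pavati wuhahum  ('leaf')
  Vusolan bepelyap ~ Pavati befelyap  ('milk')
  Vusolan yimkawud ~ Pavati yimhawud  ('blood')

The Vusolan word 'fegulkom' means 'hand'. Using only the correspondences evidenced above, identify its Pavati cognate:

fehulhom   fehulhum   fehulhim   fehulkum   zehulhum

pomkugu ~ pumhuhu — Vusolan g corresponds to Pavati h between vowels (before a back vowel).
gukilko ~ huhilho — Vusolan k corresponds to Pavati h after a consonant, before a back vowel.
pomkugu ~ pumhuhu, wukahom ~ wuhahum — Vusolan o corresponds to Pavati u after a consonant, before a nasal.
Applying these to Vusolan 'fegulkom':
  fegulkom → fehulkom   (g→h between vowels (before a back vowel))
  fehulkom → fehulhom   (k→h after a consonant, before a back vowel)
  fehulhom → fehulhum   (o→u after a consonant, before a nasal)
So the Pavati cognate is 'fehulhum'.

fehulhum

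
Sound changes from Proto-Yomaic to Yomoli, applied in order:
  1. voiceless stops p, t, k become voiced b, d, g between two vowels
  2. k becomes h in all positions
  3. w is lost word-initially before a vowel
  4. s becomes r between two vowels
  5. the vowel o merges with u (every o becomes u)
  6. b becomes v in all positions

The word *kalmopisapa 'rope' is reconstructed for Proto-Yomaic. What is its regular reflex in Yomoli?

Yomoli: *kalmopisapa > kalmobisaba > halmobisaba > halmobiraba > halmubiraba > halmuvirava  (by intervocalic voicing, unconditioned shift, rhotacism, vowel merger, unconditioned shift)

halmuvirava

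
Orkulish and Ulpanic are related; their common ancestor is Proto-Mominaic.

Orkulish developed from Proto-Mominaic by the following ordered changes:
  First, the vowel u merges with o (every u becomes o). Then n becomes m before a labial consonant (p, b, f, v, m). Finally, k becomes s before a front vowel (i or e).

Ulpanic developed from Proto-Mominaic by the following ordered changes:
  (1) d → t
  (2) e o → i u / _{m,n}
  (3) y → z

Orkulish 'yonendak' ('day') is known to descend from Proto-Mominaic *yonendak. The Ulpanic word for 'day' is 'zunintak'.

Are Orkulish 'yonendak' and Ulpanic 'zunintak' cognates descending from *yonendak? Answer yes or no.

yes

Derive the expected Ulpanic reflex of *yonendak:
Ulpanic: start from *yonendak.
  rule 1 (unconditioned shift): yonendak → yonentak
  rule 2 (pre-nasal raising): yonentak → yunintak
  rule 3 (unconditioned shift): yunintak → zunintak
  ⇒ Ulpanic zunintak
Ulpanic 'zunintak' matches the regular reflex exactly, so the pair is cognate.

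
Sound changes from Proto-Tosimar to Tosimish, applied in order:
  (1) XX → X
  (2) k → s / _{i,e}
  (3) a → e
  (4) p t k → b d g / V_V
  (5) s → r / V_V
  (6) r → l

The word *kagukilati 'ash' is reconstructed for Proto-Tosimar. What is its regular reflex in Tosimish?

Tosimish: *kagukilati
  kagukilati (rule 1 does not apply)
  kagukilati → kagusilati   [palatalisation]
  kagusilati → kegusileti   [vowel merger]
  kegusileti → kegusiledi   [intervocalic voicing]
  kegusiledi → keguriledi   [rhotacism]
  keguriledi → keguliledi   [unconditioned shift]
  giving Tosimish keguliledi.

keguliledi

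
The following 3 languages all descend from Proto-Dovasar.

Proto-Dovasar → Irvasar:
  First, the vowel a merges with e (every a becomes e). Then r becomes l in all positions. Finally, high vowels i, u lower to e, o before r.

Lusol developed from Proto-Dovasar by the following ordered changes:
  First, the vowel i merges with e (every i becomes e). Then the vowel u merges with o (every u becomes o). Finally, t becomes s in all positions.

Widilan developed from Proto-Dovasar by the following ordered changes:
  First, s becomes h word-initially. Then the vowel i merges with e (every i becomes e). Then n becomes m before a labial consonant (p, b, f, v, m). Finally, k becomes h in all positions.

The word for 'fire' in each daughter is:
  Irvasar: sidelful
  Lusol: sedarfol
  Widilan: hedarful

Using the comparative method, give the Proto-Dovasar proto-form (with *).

*sidarful

Position 2: Irvasar has i, Lusol has e, Widilan has e. Irvasar preserves i here (none of its changes turn any other segment into i), so the proto-segment is *i.
Position 7: Irvasar has u, Lusol has o, Widilan has u. Irvasar preserves u here (none of its changes turn any other segment into u), so the proto-segment is *u.
Position 5: Irvasar has l, Lusol has r, Widilan has r. Lusol preserves r here (none of its changes turn any other segment into r), so the proto-segment is *r.
This points to *sidarful. Verify forward in each daughter:
Irvasar: *sidarful
  sidarful → siderful   [vowel merger]
  siderful → sidelful   [unconditioned shift]
  sidelful (rule 3 does not apply)
  giving Irvasar sidelful.
Lusol: start from *sidarful.
  rule 1 (vowel merger): sidarful → sedarful
  rule 2 (vowel merger): sedarful → sedarfol
  rule 3: no change — sedarfol
  ⇒ Lusol sedarfol
Widilan: start from *sidarful.
  rule 1 (debuccalisation): sidarful → hidarful
  rule 2 (vowel merger): hidarful → hedarful
  rule 3: no change — hedarful
  rule 4: no change — hedarful
  ⇒ Widilan hedarful
*sidarful is the unique common source.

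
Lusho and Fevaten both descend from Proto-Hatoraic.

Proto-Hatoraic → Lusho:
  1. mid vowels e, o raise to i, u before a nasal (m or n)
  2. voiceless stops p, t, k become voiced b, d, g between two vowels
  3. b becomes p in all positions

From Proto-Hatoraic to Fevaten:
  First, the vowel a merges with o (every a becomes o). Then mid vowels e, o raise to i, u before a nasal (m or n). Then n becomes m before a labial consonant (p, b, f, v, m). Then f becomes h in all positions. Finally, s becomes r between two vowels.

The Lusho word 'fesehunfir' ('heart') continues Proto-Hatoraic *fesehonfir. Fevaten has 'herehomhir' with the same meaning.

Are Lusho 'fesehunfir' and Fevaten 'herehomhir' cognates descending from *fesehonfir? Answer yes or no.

Derive the expected Fevaten reflex of *fesehonfir:
Fevaten: start from *fesehonfir.
  rule 1: no change — fesehonfir
  rule 2 (pre-nasal raising): fesehonfir → fesehunfir
  rule 3 (nasal place assimilation): fesehunfir → fesehumfir
  rule 4 (unconditioned shift): fesehumfir → hesehumhir
  rule 5 (rhotacism): hesehumhir → herehumhir
  ⇒ Fevaten herehumhir
The regular Fevaten reflex would be 'herehumhir', but the attested form is 'herehomhir'. The correspondence is irregular, so they are not cognates (the Fevaten form has a different source).

no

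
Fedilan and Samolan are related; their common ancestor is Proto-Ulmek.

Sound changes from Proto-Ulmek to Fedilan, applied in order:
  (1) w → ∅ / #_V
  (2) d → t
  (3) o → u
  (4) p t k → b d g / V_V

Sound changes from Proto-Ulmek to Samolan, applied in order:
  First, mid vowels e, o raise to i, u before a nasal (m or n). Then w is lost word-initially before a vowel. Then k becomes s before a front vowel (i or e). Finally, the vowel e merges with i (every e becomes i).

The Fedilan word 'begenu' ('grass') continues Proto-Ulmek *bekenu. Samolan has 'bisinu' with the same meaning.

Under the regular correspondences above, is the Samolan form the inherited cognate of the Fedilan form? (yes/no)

yes

Derive the expected Samolan reflex of *bekenu:
Samolan: *bekenu
  bekenu → bekinu   [pre-nasal raising]
  bekinu (rule 2 does not apply)
  bekinu → besinu   [palatalisation]
  besinu → bisinu   [vowel merger]
  giving Samolan bisinu.
Samolan 'bisinu' matches the regular reflex exactly, so the pair is cognate.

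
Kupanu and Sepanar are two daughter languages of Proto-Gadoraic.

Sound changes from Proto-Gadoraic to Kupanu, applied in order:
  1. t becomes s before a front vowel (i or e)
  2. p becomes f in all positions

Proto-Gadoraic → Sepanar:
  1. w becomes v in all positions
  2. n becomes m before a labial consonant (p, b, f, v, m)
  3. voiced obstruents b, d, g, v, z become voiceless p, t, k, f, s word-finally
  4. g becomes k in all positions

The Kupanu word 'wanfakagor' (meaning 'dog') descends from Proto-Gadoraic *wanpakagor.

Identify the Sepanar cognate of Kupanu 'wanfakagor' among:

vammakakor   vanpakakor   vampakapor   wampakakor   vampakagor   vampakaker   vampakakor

vampakakor

Sepanar: *wanpakagor
  wanpakagor → vanpakagor   [unconditioned shift]
  vanpakagor → vampakagor   [nasal place assimilation]
  vampakagor (rule 3 does not apply)
  vampakagor → vampakakor   [unconditioned shift]
  giving Sepanar vampakakor.
The other candidates each miss or misapply at least one Sepanar change.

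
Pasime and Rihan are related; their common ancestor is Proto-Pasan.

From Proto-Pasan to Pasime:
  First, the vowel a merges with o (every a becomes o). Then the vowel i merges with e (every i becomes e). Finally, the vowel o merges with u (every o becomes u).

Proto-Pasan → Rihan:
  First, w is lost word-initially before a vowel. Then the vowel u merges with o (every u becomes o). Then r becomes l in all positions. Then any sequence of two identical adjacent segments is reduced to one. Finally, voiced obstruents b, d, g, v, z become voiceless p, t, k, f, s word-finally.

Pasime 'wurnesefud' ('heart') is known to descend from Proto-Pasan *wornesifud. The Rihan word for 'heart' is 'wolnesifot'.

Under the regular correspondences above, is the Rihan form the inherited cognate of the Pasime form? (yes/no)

Derive the expected Rihan reflex of *wornesifud:
Rihan: start from *wornesifud.
  rule 1 (glide loss): wornesifud → ornesifud
  rule 2 (vowel merger): ornesifud → ornesifod
  rule 3 (unconditioned shift): ornesifod → olnesifod
  rule 4: no change — olnesifod
  rule 5 (final devoicing): olnesifod → olnesifot
  ⇒ Rihan olnesifot
The regular Rihan reflex would be 'olnesifot', but the attested form is 'wolnesifot'. The correspondence is irregular, so they are not cognates (the Rihan form has a different source).

no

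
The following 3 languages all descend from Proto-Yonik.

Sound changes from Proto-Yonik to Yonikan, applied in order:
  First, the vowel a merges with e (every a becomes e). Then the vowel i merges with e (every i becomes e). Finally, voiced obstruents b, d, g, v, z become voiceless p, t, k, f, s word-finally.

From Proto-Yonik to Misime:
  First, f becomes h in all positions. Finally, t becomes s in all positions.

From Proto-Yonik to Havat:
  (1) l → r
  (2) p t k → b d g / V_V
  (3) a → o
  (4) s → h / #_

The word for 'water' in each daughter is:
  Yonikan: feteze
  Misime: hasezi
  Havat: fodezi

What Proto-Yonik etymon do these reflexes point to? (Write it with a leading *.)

Position 1: Yonikan has f, Misime has h, Havat has f. Havat preserves f here (none of its changes turn any other segment into f), so the proto-segment is *f.
Position 3: Yonikan has t, Misime has s, Havat has d. Taking the neighbouring segments as reconstructed: Yonikan t can only go back to *t; Misime s could go back to *t or *s; Havat d could go back to *t or *d — the one source consistent with every daughter is *t.
Continuing position by position gives *fatezi; check it forward:
Yonikan: start from *fatezi.
  rule 1 (vowel merger): fatezi → fetezi
  rule 2 (vowel merger): fetezi → feteze
  rule 3: no change — feteze
  ⇒ Yonikan feteze
Misime: *fatezi
  fatezi → hatezi   [unconditioned shift]
  hatezi → hasezi   [unconditioned shift]
  giving Misime hasezi.
Havat: start from *fatezi.
  rule 1: no change — fatezi
  rule 2 (intervocalic voicing): fatezi → fadezi
  rule 3 (vowel merger): fadezi → fodezi
  rule 4: no change — fodezi
  ⇒ Havat fodezi
*fatezi is the unique common source.

*fatezi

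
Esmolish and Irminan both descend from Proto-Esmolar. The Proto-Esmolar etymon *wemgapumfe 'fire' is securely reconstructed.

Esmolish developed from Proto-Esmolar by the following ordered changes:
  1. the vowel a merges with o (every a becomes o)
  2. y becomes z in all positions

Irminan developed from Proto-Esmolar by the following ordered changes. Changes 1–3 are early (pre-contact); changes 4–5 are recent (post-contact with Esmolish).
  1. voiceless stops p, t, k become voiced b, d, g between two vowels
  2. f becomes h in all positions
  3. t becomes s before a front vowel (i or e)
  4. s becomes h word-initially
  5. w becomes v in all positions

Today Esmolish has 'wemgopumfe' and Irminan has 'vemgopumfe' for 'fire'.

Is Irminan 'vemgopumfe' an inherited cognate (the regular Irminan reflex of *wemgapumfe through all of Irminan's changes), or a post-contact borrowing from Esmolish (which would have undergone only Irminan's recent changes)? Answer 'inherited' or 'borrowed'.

If inherited, *wemgapumfe would pass through all of Irminan's changes:
Irminan: *wemgapumfe > wemgabumfe > wemgabumhe > vemgabumhe  (by intervocalic voicing, unconditioned shift, unconditioned shift)
If borrowed from Esmolish 'wemgopumfe' after the early changes, it would undergo only the recent ones:
  rule 4 (debuccalisation): no change (wemgopumfe)
  rule 5 (unconditioned shift): wemgopumfe → vemgopumfe
  ⇒ as a loan: vemgopumfe
Irminan 'vemgopumfe' matches the loan outcome 'vemgopumfe', not the inherited 'vemgabumhe' — it skipped the early Irminan changes, so it was borrowed from Esmolish.

borrowed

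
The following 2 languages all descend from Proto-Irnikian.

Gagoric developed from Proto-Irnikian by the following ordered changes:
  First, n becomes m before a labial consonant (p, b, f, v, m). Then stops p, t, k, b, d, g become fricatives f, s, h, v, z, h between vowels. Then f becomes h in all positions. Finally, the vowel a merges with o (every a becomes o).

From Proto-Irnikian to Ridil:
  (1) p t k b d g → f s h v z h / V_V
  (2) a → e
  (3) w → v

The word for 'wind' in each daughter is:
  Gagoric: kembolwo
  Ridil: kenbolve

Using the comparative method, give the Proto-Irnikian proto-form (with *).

Position 8: Gagoric has o, Ridil has e. Taking the neighbouring segments as reconstructed: Gagoric o could go back to *a or *o; Ridil e could go back to *a or *e — the one source consistent with every daughter is *a.
Position 3: Gagoric has m, Ridil has n. Ridil preserves n here (none of its changes turn any other segment into n), so the proto-segment is *n.
Position 7: Gagoric has w, Ridil has v. Gagoric preserves w here (none of its changes turn any other segment into w), so the proto-segment is *w.
Verify the candidate proto-form against each daughter:
Gagoric: *kenbolwa
  kenbolwa → kembolwa   [nasal place assimilation]
  kembolwa (rule 2 does not apply)
  kembolwa (rule 3 does not apply)
  kembolwa → kembolwo   [vowel merger]
  giving Gagoric kembolwo.
Ridil: start from *kenbolwa.
  rule 1: no change — kenbolwa
  rule 2 (vowel merger): kenbolwa → kenbolwe
  rule 3 (unconditioned shift): kenbolwe → kenbolve
  ⇒ Ridil kenbolve
*kenbolwa is the unique common source.

*kenbolwa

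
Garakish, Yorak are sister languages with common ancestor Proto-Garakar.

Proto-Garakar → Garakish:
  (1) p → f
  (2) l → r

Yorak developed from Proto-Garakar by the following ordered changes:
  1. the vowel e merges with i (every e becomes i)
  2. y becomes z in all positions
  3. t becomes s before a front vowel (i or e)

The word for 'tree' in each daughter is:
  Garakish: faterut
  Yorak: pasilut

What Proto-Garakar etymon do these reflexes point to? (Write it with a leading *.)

Position 1: Garakish has f, Yorak has p. Yorak preserves p here (none of its changes turn any other segment into p), so the proto-segment is *p.
Position 4: Garakish has e, Yorak has i. Garakish preserves e here (none of its changes turn any other segment into e), so the proto-segment is *e.
Continuing position by position gives *patelut; check it forward:
Garakish: *patelut > fatelut > faterut  (by unconditioned shift, unconditioned shift)
Yorak: start from *patelut.
  rule 1 (vowel merger): patelut → patilut
  rule 2: no change — patilut
  rule 3 (palatalisation): patilut → pasilut
  ⇒ Yorak pasilut
*patelut is the unique common source.

*patelut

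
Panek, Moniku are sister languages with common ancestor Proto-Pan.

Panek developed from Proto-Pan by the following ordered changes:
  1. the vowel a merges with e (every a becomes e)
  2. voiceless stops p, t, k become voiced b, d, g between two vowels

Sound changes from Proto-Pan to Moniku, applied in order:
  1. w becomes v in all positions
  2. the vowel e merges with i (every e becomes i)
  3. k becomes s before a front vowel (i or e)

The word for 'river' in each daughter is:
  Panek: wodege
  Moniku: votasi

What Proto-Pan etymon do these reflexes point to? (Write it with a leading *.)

Position 3: Panek has d, Moniku has t. Moniku preserves t here (none of its changes turn any other segment into t), so the proto-segment is *t.
Position 1: Panek has w, Moniku has v. Panek preserves w here (none of its changes turn any other segment into w), so the proto-segment is *w.
Position 5: Panek has g, Moniku has s. Taking the neighbouring segments as reconstructed: Panek g could go back to *k or *g; Moniku s could go back to *k or *s — the one source consistent with every daughter is *k.
Verify the candidate proto-form against each daughter:
Panek: start from *wotake.
  rule 1 (vowel merger): wotake → woteke
  rule 2 (intervocalic voicing): woteke → wodege
  ⇒ Panek wodege
Moniku: *wotake
  wotake → votake   [unconditioned shift]
  votake → votaki   [vowel merger]
  votaki → votasi   [palatalisation]
  giving Moniku votasi.
Only *wotake yields all of Panek wodege, Moniku votasi.

*wotake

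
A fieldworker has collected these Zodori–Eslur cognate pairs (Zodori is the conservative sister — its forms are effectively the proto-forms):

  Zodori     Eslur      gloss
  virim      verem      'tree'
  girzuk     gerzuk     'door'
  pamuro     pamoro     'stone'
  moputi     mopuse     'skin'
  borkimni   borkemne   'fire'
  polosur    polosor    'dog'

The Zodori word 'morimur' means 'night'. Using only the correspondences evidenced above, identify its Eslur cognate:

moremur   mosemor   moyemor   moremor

moremor

virim ~ verem, borkimni ~ borkemne — Zodori i corresponds to Eslur e after a consonant, before a nasal.
pamuro ~ pamoro, polosur ~ polosor — Zodori u corresponds to Eslur o after a consonant, before r.
Applying these to Zodori 'morimur':
  morimur → moremur   (i→e after a consonant, before a nasal)
  moremur → moremor   (u→o after a consonant, before r)
So the Eslur cognate is 'moremor'.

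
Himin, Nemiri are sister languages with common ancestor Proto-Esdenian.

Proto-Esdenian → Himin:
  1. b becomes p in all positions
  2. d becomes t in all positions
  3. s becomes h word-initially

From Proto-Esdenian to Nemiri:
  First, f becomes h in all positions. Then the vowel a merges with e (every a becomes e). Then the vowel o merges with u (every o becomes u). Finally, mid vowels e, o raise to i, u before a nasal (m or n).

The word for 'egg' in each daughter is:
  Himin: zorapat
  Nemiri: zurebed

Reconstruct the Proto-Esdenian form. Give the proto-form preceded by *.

*zorabad

Position 2: Himin has o, Nemiri has u. Himin preserves o here (none of its changes turn any other segment into o), so the proto-segment is *o.
Position 4: Himin has a, Nemiri has e. Himin preserves a here (none of its changes turn any other segment into a), so the proto-segment is *a.
This points to *zorabad. Verify forward in each daughter:
Himin: start from *zorabad.
  rule 1 (unconditioned shift): zorabad → zorapad
  rule 2 (unconditioned shift): zorapad → zorapat
  rule 3: no change — zorapat
  ⇒ Himin zorapat
Nemiri: *zorabad > zorebed > zurebed  (by vowel merger, vowel merger)
No other proto-form is consistent with every reflex, so the reconstruction is *zorabad.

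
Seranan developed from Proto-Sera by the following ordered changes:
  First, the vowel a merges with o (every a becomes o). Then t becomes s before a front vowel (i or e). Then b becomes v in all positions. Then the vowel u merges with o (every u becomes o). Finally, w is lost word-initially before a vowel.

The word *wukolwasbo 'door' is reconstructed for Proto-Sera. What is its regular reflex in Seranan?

okolwosvo

Seranan: *wukolwasbo
  wukolwasbo → wukolwosbo   [vowel merger]
  wukolwosbo (rule 2 does not apply)
  wukolwosbo → wukolwosvo   [unconditioned shift]
  wukolwosvo → wokolwosvo   [vowel merger]
  wokolwosvo → okolwosvo   [glide loss]
  giving Seranan okolwosvo.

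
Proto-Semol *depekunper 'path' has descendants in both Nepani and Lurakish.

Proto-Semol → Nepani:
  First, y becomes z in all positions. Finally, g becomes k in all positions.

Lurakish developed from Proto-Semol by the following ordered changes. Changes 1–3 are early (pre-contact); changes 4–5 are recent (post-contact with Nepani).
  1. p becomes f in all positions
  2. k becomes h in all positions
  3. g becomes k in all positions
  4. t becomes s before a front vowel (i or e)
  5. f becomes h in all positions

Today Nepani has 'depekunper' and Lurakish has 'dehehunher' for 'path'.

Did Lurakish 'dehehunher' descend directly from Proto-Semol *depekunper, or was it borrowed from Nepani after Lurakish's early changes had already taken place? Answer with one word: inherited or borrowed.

inherited

If inherited, *depekunper would pass through all of Lurakish's changes:
Lurakish: *depekunper > defekunfer > defehunfer > dehehunher  (by unconditioned shift, unconditioned shift, unconditioned shift)
If borrowed from Nepani 'depekunper' after the early changes, it would undergo only the recent ones:
  rule 4 (palatalisation): no change (depekunper)
  rule 5 (unconditioned shift): no change (depekunper)
  ⇒ as a loan: depekunper
Lurakish 'dehehunher' matches the inherited outcome exactly, so it is an inherited cognate, not a loan.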